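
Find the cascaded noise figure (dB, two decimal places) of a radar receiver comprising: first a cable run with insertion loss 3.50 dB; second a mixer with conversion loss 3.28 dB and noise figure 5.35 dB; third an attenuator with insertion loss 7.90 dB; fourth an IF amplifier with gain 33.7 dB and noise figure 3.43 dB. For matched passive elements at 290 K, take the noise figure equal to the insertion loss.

Convert to linear (a loss of L dB is a gain of −L dB): F_i = 10^(NF_i/10), G_i = 10^(G_i,dB/10)
  Stage 1: F_1 = 10^(3.50/10) = 2.239, G_1 = 10^(−3.50/10) = 0.4467
  Stage 2: F_2 = 10^(5.35/10) = 3.428, G_2 = 10^(−3.28/10) = 0.4699
  Stage 3: F_3 = 10^(7.90/10) = 6.166, G_3 = 10^(−7.90/10) = 0.1622
  Stage 4: F_4 = 10^(3.43/10) = 2.203, G_4 = 10^(33.7/10) = 2344
Friis cascade:
  F = 2.239 + (3.428 − 1)/0.4467 + (6.166 − 1)/0.2099 + (2.203 − 1)/0.03404 = 67.62
NF = 10 log₁₀(67.62) = 18.30 dB

18.30 dB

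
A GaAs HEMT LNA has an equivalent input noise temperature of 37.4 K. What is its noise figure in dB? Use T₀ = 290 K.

0.527 dB

F = 1 + T_e/T₀ = 1 + 37.4/290 = 1.12897
NF = 10 log₁₀(1.12897) = 0.527 dB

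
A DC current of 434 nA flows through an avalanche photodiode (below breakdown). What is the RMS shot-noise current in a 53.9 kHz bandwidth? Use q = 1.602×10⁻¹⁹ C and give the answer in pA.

I_n = √(2qI·B)
2qI·B = 2 × 1.602×10⁻¹⁹ × 4.34×10⁻⁷ × 5.39×10⁴ = 7.49×10⁻²¹ A²
I_n = √(7.49×10⁻²¹) = 8.66×10⁻¹¹ A = 86.6 pA

86.6 pA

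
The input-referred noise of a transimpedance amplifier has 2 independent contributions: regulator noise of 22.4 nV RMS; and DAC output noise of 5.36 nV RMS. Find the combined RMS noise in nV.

23.0 nV

Uncorrelated sources add in power (mean-square): V_tot = √(ΣV_i²)
V_tot = √[(2.24×10⁻⁸)² + (5.36×10⁻⁹)²] = 2.30×10⁻⁸ V = 23.0 nV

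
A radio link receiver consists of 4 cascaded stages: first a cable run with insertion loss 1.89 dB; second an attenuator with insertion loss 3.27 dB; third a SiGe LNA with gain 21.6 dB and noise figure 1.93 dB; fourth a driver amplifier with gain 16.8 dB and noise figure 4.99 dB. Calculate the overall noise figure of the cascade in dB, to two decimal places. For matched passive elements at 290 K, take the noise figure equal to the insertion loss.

Convert to linear (a loss of L dB is a gain of −L dB): F_i = 10^(NF_i/10), G_i = 10^(G_i,dB/10)
  Stage 1: F_1 = 10^(1.89/10) = 1.545, G_1 = 10^(−1.89/10) = 0.6471
  Stage 2: F_2 = 10^(3.27/10) = 2.123, G_2 = 10^(−3.27/10) = 0.4710
  Stage 3: F_3 = 10^(1.93/10) = 1.560, G_3 = 10^(21.6/10) = 144.5
  Stage 4: F_4 = 10^(4.99/10) = 3.155, G_4 = 10^(16.8/10) = 47.86
Friis cascade:
  F = 1.545 + (2.123 − 1)/0.6471 + (1.560 − 1)/0.3048 + (3.155 − 1)/44.06 = 5.166
NF = 10 log₁₀(5.166) = 7.13 dB

7.13 dB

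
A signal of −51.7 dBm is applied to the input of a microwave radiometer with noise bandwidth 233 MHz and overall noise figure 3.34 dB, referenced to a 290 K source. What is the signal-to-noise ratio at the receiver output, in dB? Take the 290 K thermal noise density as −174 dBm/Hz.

35.3 dB

Noise floor: N = −174 + 10 log₁₀(B) + NF
10 log₁₀(2.33×10⁸) = 83.67 dB
N = −174 + 83.67 + 3.34 = −86.99 dBm
SNR = P_sig − N = −51.7 − (−86.99) = 35.29 dB → 35.3 dB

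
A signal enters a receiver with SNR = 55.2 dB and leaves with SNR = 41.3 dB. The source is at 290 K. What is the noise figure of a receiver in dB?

13.9 dB

NF (dB) = SNR_in(dB) − SNR_out(dB) when the source is at T₀
NF = 55.2 − 41.3 = 13.9 dB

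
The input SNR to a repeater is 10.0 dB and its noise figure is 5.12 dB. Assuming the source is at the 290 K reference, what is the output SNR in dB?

4.88 dB

By definition F = SNR_in/SNR_out, so in dB: SNR_out = SNR_in − NF
SNR_out = 10.0 − 5.12 = 4.88 dB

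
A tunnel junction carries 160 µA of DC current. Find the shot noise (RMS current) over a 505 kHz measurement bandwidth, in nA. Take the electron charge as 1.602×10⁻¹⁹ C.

5.09 nA

I_n = √(2qI·B)
2qI·B = 2 × 1.602×10⁻¹⁹ × 1.60×10⁻⁴ × 5.05×10⁵ = 2.59×10⁻¹⁷ A²
I_n = √(2.59×10⁻¹⁷) = 5.09×10⁻⁹ A = 5.09 nA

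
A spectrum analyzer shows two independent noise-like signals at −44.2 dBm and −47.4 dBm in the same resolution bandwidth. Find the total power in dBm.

−42.5 dBm

Convert to linear, add, convert back:
P₁ = 3.80×10⁻⁸ W, P₂ = 1.82×10⁻⁸ W
P_tot = 5.62×10⁻⁸ W → 10 log₁₀(P_tot / 10⁻³) = −42.5 dBm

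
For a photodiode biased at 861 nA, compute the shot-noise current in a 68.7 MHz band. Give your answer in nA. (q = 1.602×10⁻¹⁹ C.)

I_n = √(2qI·B)
2qI·B = 2 × 1.602×10⁻¹⁹ × 8.61×10⁻⁷ × 6.87×10⁷ = 1.90×10⁻¹⁷ A²
I_n = √(1.90×10⁻¹⁷) = 4.35×10⁻⁹ A = 4.35 nA

4.35 nA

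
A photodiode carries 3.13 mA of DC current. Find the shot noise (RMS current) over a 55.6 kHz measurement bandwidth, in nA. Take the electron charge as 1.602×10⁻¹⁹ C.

7.47 nA

I_n = √(2qI·B)
2qI·B = 2 × 1.602×10⁻¹⁹ × 3.13×10⁻³ × 5.56×10⁴ = 5.58×10⁻¹⁷ A²
I_n = √(5.58×10⁻¹⁷) = 7.47×10⁻⁹ A = 7.47 nA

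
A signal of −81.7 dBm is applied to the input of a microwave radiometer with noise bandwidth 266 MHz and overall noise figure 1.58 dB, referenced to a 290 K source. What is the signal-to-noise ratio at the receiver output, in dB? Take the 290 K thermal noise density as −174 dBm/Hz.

Noise floor: N = −174 + 10 log₁₀(B) + NF
10 log₁₀(2.66×10⁸) = 84.25 dB
N = −174 + 84.25 + 1.58 = −88.17 dBm
SNR = P_sig − N = −81.7 − (−88.17) = 6.47 dB → 6.5 dB

6.5 dB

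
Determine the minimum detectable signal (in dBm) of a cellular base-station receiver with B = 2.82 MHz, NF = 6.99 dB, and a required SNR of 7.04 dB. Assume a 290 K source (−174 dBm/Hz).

Sensitivity = −174 + 10 log₁₀(B) + NF + SNR_min
= −174 + 64.5 + 6.99 + 7.04
= −95.47 dBm → −95.5 dBm

−95.5 dBm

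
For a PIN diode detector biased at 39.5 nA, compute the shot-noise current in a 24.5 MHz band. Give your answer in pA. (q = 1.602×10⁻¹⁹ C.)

557 pA

I_n = √(2qI·B)
2qI·B = 2 × 1.602×10⁻¹⁹ × 3.95×10⁻⁸ × 2.45×10⁷ = 3.10×10⁻¹⁹ A²
I_n = √(3.10×10⁻¹⁹) = 5.57×10⁻¹⁰ A = 557 pA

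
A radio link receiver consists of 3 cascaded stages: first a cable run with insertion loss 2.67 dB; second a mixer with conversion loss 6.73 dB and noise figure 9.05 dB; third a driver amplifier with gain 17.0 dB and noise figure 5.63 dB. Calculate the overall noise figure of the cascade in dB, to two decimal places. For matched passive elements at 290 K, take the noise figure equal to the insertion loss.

15.80 dB

Convert to linear (a loss of L dB is a gain of −L dB): F_i = 10^(NF_i/10), G_i = 10^(G_i,dB/10)
  Stage 1: F_1 = 10^(2.67/10) = 1.849, G_1 = 10^(−2.67/10) = 0.5408
  Stage 2: F_2 = 10^(9.05/10) = 8.035, G_2 = 10^(−6.73/10) = 0.2123
  Stage 3: F_3 = 10^(5.63/10) = 3.656, G_3 = 10^(17.0/10) = 50.12
Friis cascade:
  F = 1.849 + (8.035 − 1)/0.5408 + (3.656 − 1)/0.1148 = 37.99
NF = 10 log₁₀(37.99) = 15.80 dB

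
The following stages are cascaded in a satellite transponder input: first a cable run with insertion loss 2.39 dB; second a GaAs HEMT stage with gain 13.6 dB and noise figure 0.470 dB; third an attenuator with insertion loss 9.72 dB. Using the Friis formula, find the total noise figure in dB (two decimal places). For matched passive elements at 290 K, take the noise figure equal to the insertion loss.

4.09 dB

Convert to linear (a loss of L dB is a gain of −L dB): F_i = 10^(NF_i/10), G_i = 10^(G_i,dB/10)
  Stage 1: F_1 = 10^(2.39/10) = 1.734, G_1 = 10^(−2.39/10) = 0.5768
  Stage 2: F_2 = 10^(0.470/10) = 1.114, G_2 = 10^(13.6/10) = 22.91
  Stage 3: F_3 = 10^(9.72/10) = 9.376, G_3 = 10^(−9.72/10) = 0.1067
Friis cascade:
  F = 1.734 + (1.114 − 1)/0.5768 + (9.376 − 1)/13.21 = 2.566
NF = 10 log₁₀(2.566) = 4.09 dB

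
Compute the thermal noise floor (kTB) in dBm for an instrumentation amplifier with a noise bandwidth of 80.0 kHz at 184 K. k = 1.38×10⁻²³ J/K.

P_n = kTB = 1.38×10⁻²³ × 184 × 8.00×10⁴ = 2.03×10⁻¹⁶ W
In dBm: 10 log₁₀(2.03×10⁻¹⁶ / 10⁻³) = −126.9 dBm

−126.9 dBm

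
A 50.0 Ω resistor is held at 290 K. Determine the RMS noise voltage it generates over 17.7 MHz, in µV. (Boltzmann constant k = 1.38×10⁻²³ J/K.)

V_n = √(4kTRB)
4kTRB = 4 × 1.38×10⁻²³ × 290 × 5.00×10¹ × 1.77×10⁷ = 1.42×10⁻¹¹ V²
V_n = √(1.42×10⁻¹¹) = 3.76×10⁻⁶ V = 3.76 µV

3.76 µV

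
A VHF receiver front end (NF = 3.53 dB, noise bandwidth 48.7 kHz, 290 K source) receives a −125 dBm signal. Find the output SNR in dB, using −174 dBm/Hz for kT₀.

Noise floor: N = −174 + 10 log₁₀(B) + NF
10 log₁₀(4.87×10⁴) = 46.88 dB
N = −174 + 46.88 + 3.53 = −123.59 dBm
SNR = P_sig − N = −125 − (−123.59) = −1.41 dB → −1.4 dB

−1.4 dB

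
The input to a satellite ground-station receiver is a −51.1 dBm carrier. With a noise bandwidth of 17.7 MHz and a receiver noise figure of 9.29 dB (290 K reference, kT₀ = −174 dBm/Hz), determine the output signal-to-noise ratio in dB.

Noise floor: N = −174 + 10 log₁₀(B) + NF
10 log₁₀(1.77×10⁷) = 72.48 dB
N = −174 + 72.48 + 9.29 = −92.23 dBm
SNR = P_sig − N = −51.1 − (−92.23) = 41.13 dB → 41.1 dB

41.1 dB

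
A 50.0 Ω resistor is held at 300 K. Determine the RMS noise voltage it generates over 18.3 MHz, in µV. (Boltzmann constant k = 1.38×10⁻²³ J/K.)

V_n = √(4kTRB)
4kTRB = 4 × 1.38×10⁻²³ × 300 × 5.00×10¹ × 1.83×10⁷ = 1.52×10⁻¹¹ V²
V_n = √(1.52×10⁻¹¹) = 3.89×10⁻⁶ V = 3.89 µV

3.89 µV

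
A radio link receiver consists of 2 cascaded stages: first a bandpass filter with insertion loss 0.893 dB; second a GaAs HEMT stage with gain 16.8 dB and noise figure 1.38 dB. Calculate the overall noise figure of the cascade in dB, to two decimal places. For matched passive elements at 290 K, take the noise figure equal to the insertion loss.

Convert to linear (a loss of L dB is a gain of −L dB): F_i = 10^(NF_i/10), G_i = 10^(G_i,dB/10)
  Stage 1: F_1 = 10^(0.893/10) = 1.228, G_1 = 10^(−0.893/10) = 0.8141
  Stage 2: F_2 = 10^(1.38/10) = 1.374, G_2 = 10^(16.8/10) = 47.86
Friis cascade:
  F = 1.228 + (1.374 − 1)/0.8141 = 1.688
NF = 10 log₁₀(1.688) = 2.27 dB

2.27 dB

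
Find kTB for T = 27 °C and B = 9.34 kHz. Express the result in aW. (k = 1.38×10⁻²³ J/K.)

T = 27 °C + 273.15 = 300.15 K
P_n = kTB = 1.38×10⁻²³ × 300.15 × 9.34×10³ = 3.87×10⁻¹⁷ W = 38.7 aW

38.7 aW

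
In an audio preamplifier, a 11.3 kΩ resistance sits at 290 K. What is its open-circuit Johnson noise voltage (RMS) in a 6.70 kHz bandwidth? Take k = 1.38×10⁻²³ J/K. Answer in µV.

V_n = √(4kTRB)
4kTRB = 4 × 1.38×10⁻²³ × 290 × 1.13×10⁴ × 6.70×10³ = 1.21×10⁻¹² V²
V_n = √(1.21×10⁻¹²) = 1.10×10⁻⁶ V = 1.10 µV

1.10 µV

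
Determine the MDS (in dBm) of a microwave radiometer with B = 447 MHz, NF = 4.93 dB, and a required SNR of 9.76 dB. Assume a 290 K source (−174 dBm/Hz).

−72.8 dBm

Sensitivity = −174 + 10 log₁₀(B) + NF + SNR_min
= −174 + 86.5 + 4.93 + 9.76
= −72.81 dBm → −72.8 dBm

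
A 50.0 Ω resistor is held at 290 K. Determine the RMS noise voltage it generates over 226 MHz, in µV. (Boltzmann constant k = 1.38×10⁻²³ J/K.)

V_n = √(4kTRB)
4kTRB = 4 × 1.38×10⁻²³ × 290 × 5.00×10¹ × 2.26×10⁸ = 1.81×10⁻¹⁰ V²
V_n = √(1.81×10⁻¹⁰) = 1.34×10⁻⁵ V = 13.4 µV

13.4 µV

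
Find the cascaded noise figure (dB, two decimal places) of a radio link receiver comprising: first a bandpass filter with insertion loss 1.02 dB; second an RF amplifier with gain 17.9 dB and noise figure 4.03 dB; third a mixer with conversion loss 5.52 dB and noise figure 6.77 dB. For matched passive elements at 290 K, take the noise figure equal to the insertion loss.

Convert to linear (a loss of L dB is a gain of −L dB): F_i = 10^(NF_i/10), G_i = 10^(G_i,dB/10)
  Stage 1: F_1 = 10^(1.02/10) = 1.265, G_1 = 10^(−1.02/10) = 0.7907
  Stage 2: F_2 = 10^(4.03/10) = 2.529, G_2 = 10^(17.9/10) = 61.66
  Stage 3: F_3 = 10^(6.77/10) = 4.753, G_3 = 10^(−5.52/10) = 0.2805
Friis cascade:
  F = 1.265 + (2.529 − 1)/0.7907 + (4.753 − 1)/48.75 = 3.276
NF = 10 log₁₀(3.276) = 5.15 dB

5.15 dB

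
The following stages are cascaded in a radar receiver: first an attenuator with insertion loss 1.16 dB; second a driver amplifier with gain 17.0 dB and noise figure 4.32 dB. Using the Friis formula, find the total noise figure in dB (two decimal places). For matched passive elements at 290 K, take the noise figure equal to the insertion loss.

Convert to linear (a loss of L dB is a gain of −L dB): F_i = 10^(NF_i/10), G_i = 10^(G_i,dB/10)
  Stage 1: F_1 = 10^(1.16/10) = 1.306, G_1 = 10^(−1.16/10) = 0.7656
  Stage 2: F_2 = 10^(4.32/10) = 2.704, G_2 = 10^(17.0/10) = 50.12
Friis cascade:
  F = 1.306 + (2.704 − 1)/0.7656 = 3.532
NF = 10 log₁₀(3.532) = 5.48 dB

5.48 dB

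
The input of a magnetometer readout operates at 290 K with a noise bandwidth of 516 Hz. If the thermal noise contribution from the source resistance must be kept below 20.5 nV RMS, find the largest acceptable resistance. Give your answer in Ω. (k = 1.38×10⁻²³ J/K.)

Johnson–Nyquist: V_n = √(4kTRB) ⇒ R = V_n² / (4kTB)
4kTB = 4 × 1.38×10⁻²³ × 290 × 5.16×10² = 8.26×10⁻¹⁸
R = (2.05×10⁻⁸)² / 8.26×10⁻¹⁸ = 5.09×10¹ Ω = 50.9 Ω

50.9 Ω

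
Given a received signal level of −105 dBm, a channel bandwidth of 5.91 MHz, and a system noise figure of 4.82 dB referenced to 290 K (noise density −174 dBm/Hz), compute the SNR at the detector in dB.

Noise floor: N = −174 + 10 log₁₀(B) + NF
10 log₁₀(5.91×10⁶) = 67.72 dB
N = −174 + 67.72 + 4.82 = −101.46 dBm
SNR = P_sig − N = −105 − (−101.46) = −3.54 dB → −3.5 dB

−3.5 dB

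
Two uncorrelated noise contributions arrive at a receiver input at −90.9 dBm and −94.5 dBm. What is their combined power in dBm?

−89.3 dBm

Convert to linear, add, convert back:
P₁ = 8.13×10⁻¹³ W, P₂ = 3.55×10⁻¹³ W
P_tot = 1.17×10⁻¹² W → 10 log₁₀(P_tot / 10⁻³) = −89.3 dBm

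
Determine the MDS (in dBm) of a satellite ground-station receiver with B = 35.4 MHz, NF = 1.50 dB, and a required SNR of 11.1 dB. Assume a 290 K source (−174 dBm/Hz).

Sensitivity = −174 + 10 log₁₀(B) + NF + SNR_min
= −174 + 75.49 + 1.50 + 11.1
= −85.91 dBm → −85.9 dBm

−85.9 dBm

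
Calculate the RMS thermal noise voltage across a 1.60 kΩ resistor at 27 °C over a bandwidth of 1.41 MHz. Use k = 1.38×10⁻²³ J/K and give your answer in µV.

T = 27 °C + 273.15 = 300.15 K
V_n = √(4kTRB)
4kTRB = 4 × 1.38×10⁻²³ × 300.15 × 1.60×10³ × 1.41×10⁶ = 3.74×10⁻¹¹ V²
V_n = √(3.74×10⁻¹¹) = 6.11×10⁻⁶ V = 6.11 µV

6.11 µV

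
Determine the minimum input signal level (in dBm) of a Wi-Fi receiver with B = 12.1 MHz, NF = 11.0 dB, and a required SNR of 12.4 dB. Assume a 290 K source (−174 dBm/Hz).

−79.8 dBm

Sensitivity = −174 + 10 log₁₀(B) + NF + SNR_min
= −174 + 70.83 + 11.0 + 12.4
= −79.77 dBm → −79.8 dBm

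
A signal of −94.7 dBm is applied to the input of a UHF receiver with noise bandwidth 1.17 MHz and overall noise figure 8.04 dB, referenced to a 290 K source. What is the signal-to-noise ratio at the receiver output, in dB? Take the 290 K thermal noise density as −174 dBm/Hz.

Noise floor: N = −174 + 10 log₁₀(B) + NF
10 log₁₀(1.17×10⁶) = 60.68 dB
N = −174 + 60.68 + 8.04 = −105.28 dBm
SNR = P_sig − N = −94.7 − (−105.28) = 10.58 dB → 10.6 dB

10.6 dB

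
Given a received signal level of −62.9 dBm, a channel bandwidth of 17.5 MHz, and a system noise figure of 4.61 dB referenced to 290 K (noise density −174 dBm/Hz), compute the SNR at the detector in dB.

34.1 dB

Noise floor: N = −174 + 10 log₁₀(B) + NF
10 log₁₀(1.75×10⁷) = 72.43 dB
N = −174 + 72.43 + 4.61 = −96.96 dBm
SNR = P_sig − N = −62.9 − (−96.96) = 34.06 dB → 34.1 dB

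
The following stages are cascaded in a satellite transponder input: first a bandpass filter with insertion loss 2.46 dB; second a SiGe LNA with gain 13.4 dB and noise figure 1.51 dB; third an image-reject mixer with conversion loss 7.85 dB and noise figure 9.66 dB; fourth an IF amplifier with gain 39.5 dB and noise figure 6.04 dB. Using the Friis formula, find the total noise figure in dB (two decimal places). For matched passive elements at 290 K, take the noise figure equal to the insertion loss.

6.67 dB

Convert to linear (a loss of L dB is a gain of −L dB): F_i = 10^(NF_i/10), G_i = 10^(G_i,dB/10)
  Stage 1: F_1 = 10^(2.46/10) = 1.762, G_1 = 10^(−2.46/10) = 0.5675
  Stage 2: F_2 = 10^(1.51/10) = 1.416, G_2 = 10^(13.4/10) = 21.88
  Stage 3: F_3 = 10^(9.66/10) = 9.247, G_3 = 10^(−7.85/10) = 0.1641
  Stage 4: F_4 = 10^(6.04/10) = 4.018, G_4 = 10^(39.5/10) = 8913
Friis cascade:
  F = 1.762 + (1.416 − 1)/0.5675 + (9.247 − 1)/12.42 + (4.018 − 1)/2.037 = 4.640
NF = 10 log₁₀(4.640) = 6.67 dB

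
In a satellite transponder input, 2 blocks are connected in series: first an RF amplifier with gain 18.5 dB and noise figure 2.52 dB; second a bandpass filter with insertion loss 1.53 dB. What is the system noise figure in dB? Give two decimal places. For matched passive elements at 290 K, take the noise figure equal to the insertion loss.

2.53 dB

Convert to linear (a loss of L dB is a gain of −L dB): F_i = 10^(NF_i/10), G_i = 10^(G_i,dB/10)
  Stage 1: F_1 = 10^(2.52/10) = 1.786, G_1 = 10^(18.5/10) = 70.79
  Stage 2: F_2 = 10^(1.53/10) = 1.422, G_2 = 10^(−1.53/10) = 0.7031
Friis cascade:
  F = 1.786 + (1.422 − 1)/70.79 = 1.792
NF = 10 log₁₀(1.792) = 2.53 dB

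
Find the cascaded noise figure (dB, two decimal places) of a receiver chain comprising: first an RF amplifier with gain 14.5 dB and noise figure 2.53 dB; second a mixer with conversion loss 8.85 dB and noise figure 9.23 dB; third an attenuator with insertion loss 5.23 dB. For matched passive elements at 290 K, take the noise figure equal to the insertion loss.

Convert to linear (a loss of L dB is a gain of −L dB): F_i = 10^(NF_i/10), G_i = 10^(G_i,dB/10)
  Stage 1: F_1 = 10^(2.53/10) = 1.791, G_1 = 10^(14.5/10) = 28.18
  Stage 2: F_2 = 10^(9.23/10) = 8.375, G_2 = 10^(−8.85/10) = 0.1303
  Stage 3: F_3 = 10^(5.23/10) = 3.334, G_3 = 10^(−5.23/10) = 0.2999
Friis cascade:
  F = 1.791 + (8.375 − 1)/28.18 + (3.334 − 1)/3.673 = 2.688
NF = 10 log₁₀(2.688) = 4.29 dB

4.29 dB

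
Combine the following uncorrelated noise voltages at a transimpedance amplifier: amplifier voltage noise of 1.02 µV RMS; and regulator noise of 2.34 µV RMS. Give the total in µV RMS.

Uncorrelated sources add in power (mean-square): V_tot = √(ΣV_i²)
V_tot = √[(1.02×10⁻⁶)² + (2.34×10⁻⁶)²] = 2.55×10⁻⁶ V = 2.55 µV

2.55 µV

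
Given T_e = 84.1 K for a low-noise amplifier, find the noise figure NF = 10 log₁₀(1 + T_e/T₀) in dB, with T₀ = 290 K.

1.11 dB

F = 1 + T_e/T₀ = 1 + 84.1/290 = 1.29
NF = 10 log₁₀(1.29) = 1.11 dB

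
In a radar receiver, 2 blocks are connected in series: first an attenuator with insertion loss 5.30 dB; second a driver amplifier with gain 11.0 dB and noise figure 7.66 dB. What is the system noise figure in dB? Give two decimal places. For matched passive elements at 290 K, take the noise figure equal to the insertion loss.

12.96 dB

Convert to linear (a loss of L dB is a gain of −L dB): F_i = 10^(NF_i/10), G_i = 10^(G_i,dB/10)
  Stage 1: F_1 = 10^(5.30/10) = 3.388, G_1 = 10^(−5.30/10) = 0.2951
  Stage 2: F_2 = 10^(7.66/10) = 5.834, G_2 = 10^(11.0/10) = 12.59
Friis cascade:
  F = 3.388 + (5.834 − 1)/0.2951 = 19.77
NF = 10 log₁₀(19.77) = 12.96 dB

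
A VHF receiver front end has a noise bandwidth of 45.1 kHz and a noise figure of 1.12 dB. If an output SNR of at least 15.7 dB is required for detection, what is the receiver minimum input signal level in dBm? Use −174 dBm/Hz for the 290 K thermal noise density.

−110.6 dBm

Sensitivity = −174 + 10 log₁₀(B) + NF + SNR_min
= −174 + 46.54 + 1.12 + 15.7
= −110.64 dBm → −110.6 dBm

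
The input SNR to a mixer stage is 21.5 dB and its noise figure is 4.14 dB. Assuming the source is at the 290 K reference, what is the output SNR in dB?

By definition F = SNR_in/SNR_out, so in dB: SNR_out = SNR_in − NF
SNR_out = 21.5 − 4.14 = 17.36 dB

17.36 dB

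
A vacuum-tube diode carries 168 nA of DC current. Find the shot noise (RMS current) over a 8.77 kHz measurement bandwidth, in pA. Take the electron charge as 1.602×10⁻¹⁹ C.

21.7 pA

I_n = √(2qI·B)
2qI·B = 2 × 1.602×10⁻¹⁹ × 1.68×10⁻⁷ × 8.77×10³ = 4.72×10⁻²² A²
I_n = √(4.72×10⁻²²) = 2.17×10⁻¹¹ A = 21.7 pA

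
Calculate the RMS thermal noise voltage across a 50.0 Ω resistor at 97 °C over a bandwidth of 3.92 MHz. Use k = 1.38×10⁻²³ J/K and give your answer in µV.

T = 97 °C + 273.15 = 370.15 K
V_n = √(4kTRB)
4kTRB = 4 × 1.38×10⁻²³ × 370.15 × 5.00×10¹ × 3.92×10⁶ = 4.00×10⁻¹² V²
V_n = √(4.00×10⁻¹²) = 2.00×10⁻⁶ V = 2.00 µV

2.00 µV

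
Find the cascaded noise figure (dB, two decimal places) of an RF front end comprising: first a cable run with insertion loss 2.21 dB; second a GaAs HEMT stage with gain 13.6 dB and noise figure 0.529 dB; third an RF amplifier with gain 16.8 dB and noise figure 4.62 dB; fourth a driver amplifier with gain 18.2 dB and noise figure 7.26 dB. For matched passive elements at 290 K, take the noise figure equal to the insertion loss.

Convert to linear (a loss of L dB is a gain of −L dB): F_i = 10^(NF_i/10), G_i = 10^(G_i,dB/10)
  Stage 1: F_1 = 10^(2.21/10) = 1.663, G_1 = 10^(−2.21/10) = 0.6012
  Stage 2: F_2 = 10^(0.529/10) = 1.130, G_2 = 10^(13.6/10) = 22.91
  Stage 3: F_3 = 10^(4.62/10) = 2.897, G_3 = 10^(16.8/10) = 47.86
  Stage 4: F_4 = 10^(7.26/10) = 5.321, G_4 = 10^(18.2/10) = 66.07
Friis cascade:
  F = 1.663 + (1.130 − 1)/0.6012 + (2.897 − 1)/13.77 + (5.321 − 1)/659.2 = 2.023
NF = 10 log₁₀(2.023) = 3.06 dB

3.06 dB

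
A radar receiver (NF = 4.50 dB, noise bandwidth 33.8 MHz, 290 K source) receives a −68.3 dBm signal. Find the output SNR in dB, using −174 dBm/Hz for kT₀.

Noise floor: N = −174 + 10 log₁₀(B) + NF
10 log₁₀(3.38×10⁷) = 75.29 dB
N = −174 + 75.29 + 4.50 = −94.21 dBm
SNR = P_sig − N = −68.3 − (−94.21) = 25.91 dB → 25.9 dB

25.9 dB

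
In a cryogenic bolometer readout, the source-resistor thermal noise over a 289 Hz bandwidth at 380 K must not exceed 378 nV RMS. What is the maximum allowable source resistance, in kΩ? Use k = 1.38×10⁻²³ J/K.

23.6 kΩ

Johnson–Nyquist: V_n = √(4kTRB) ⇒ R = V_n² / (4kTB)
4kTB = 4 × 1.38×10⁻²³ × 380 × 2.89×10² = 6.06×10⁻¹⁸
R = (3.78×10⁻⁷)² / 6.06×10⁻¹⁸ = 2.36×10⁴ Ω = 23.6 kΩ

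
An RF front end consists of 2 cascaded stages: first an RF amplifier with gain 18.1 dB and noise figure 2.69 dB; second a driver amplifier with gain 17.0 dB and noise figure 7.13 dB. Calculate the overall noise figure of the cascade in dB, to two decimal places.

2.84 dB

Convert to linear (a loss of L dB is a gain of −L dB): F_i = 10^(NF_i/10), G_i = 10^(G_i,dB/10)
  Stage 1: F_1 = 10^(2.69/10) = 1.858, G_1 = 10^(18.1/10) = 64.57
  Stage 2: F_2 = 10^(7.13/10) = 5.164, G_2 = 10^(17.0/10) = 50.12
Friis cascade:
  F = 1.858 + (5.164 − 1)/64.57 = 1.922
NF = 10 log₁₀(1.922) = 2.84 dB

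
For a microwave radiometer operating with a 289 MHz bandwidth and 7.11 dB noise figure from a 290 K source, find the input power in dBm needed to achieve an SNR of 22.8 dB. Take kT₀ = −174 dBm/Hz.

−59.5 dBm

Sensitivity = −174 + 10 log₁₀(B) + NF + SNR_min
= −174 + 84.61 + 7.11 + 22.8
= −59.48 dBm → −59.5 dBm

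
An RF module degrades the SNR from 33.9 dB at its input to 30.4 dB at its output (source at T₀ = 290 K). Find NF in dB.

3.5 dB

NF (dB) = SNR_in(dB) − SNR_out(dB) when the source is at T₀
NF = 33.9 − 30.4 = 3.5 dB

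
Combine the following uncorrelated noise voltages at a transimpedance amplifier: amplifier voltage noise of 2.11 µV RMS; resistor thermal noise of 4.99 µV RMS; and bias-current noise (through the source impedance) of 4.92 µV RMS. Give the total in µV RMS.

7.32 µV

Uncorrelated sources add in power (mean-square): V_tot = √(ΣV_i²)
V_tot = √[(2.11×10⁻⁶)² + (4.99×10⁻⁶)² + (4.92×10⁻⁶)²] = 7.32×10⁻⁶ V = 7.32 µV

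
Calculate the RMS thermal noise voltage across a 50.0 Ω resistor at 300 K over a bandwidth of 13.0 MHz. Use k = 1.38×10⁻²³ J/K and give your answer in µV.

3.28 µV

V_n = √(4kTRB)
4kTRB = 4 × 1.38×10⁻²³ × 300 × 5.00×10¹ × 1.30×10⁷ = 1.08×10⁻¹¹ V²
V_n = √(1.08×10⁻¹¹) = 3.28×10⁻⁶ V = 3.28 µV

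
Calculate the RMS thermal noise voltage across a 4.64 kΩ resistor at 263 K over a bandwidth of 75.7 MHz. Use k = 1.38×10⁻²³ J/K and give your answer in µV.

71.4 µV

V_n = √(4kTRB)
4kTRB = 4 × 1.38×10⁻²³ × 263 × 4.64×10³ × 7.57×10⁷ = 5.10×10⁻⁹ V²
V_n = √(5.10×10⁻⁹) = 7.14×10⁻⁵ V = 71.4 µV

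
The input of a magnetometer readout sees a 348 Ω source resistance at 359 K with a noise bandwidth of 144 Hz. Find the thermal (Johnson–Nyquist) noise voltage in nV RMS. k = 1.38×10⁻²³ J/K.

V_n = √(4kTRB)
4kTRB = 4 × 1.38×10⁻²³ × 359 × 3.48×10² × 1.44×10² = 9.93×10⁻¹⁶ V²
V_n = √(9.93×10⁻¹⁶) = 3.15×10⁻⁸ V = 31.5 nV

31.5 nV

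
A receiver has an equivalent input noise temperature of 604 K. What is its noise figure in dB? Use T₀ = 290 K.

F = 1 + T_e/T₀ = 1 + 604/290 = 3.08276
NF = 10 log₁₀(3.08276) = 4.89 dB

4.89 dB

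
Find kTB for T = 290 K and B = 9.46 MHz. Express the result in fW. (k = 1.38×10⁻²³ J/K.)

P_n = kTB = 1.38×10⁻²³ × 290 × 9.46×10⁶ = 3.79×10⁻¹⁴ W = 37.9 fW

37.9 fW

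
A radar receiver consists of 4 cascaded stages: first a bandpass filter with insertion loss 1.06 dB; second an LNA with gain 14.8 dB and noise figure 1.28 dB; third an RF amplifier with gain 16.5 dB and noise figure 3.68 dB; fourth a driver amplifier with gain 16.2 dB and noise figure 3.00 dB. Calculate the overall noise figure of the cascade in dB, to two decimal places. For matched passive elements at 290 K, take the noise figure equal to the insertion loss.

Convert to linear (a loss of L dB is a gain of −L dB): F_i = 10^(NF_i/10), G_i = 10^(G_i,dB/10)
  Stage 1: F_1 = 10^(1.06/10) = 1.276, G_1 = 10^(−1.06/10) = 0.7834
  Stage 2: F_2 = 10^(1.28/10) = 1.343, G_2 = 10^(14.8/10) = 30.20
  Stage 3: F_3 = 10^(3.68/10) = 2.333, G_3 = 10^(16.5/10) = 44.67
  Stage 4: F_4 = 10^(3.00/10) = 1.995, G_4 = 10^(16.2/10) = 41.69
Friis cascade:
  F = 1.276 + (1.343 − 1)/0.7834 + (2.333 − 1)/23.66 + (1.995 − 1)/1057 = 1.771
NF = 10 log₁₀(1.771) = 2.48 dB

2.48 dB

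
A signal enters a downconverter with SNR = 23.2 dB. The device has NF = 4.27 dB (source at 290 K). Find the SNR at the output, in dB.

By definition F = SNR_in/SNR_out, so in dB: SNR_out = SNR_in − NF
SNR_out = 23.2 − 4.27 = 18.93 dB

18.93 dB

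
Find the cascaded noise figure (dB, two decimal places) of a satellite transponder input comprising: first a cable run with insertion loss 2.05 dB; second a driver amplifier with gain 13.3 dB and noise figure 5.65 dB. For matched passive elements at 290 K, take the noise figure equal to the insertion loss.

7.70 dB

Convert to linear (a loss of L dB is a gain of −L dB): F_i = 10^(NF_i/10), G_i = 10^(G_i,dB/10)
  Stage 1: F_1 = 10^(2.05/10) = 1.603, G_1 = 10^(−2.05/10) = 0.6237
  Stage 2: F_2 = 10^(5.65/10) = 3.673, G_2 = 10^(13.3/10) = 21.38
Friis cascade:
  F = 1.603 + (3.673 − 1)/0.6237 = 5.888
NF = 10 log₁₀(5.888) = 7.70 dB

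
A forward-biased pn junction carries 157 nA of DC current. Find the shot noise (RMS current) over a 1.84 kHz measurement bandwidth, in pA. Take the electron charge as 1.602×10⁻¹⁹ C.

I_n = √(2qI·B)
2qI·B = 2 × 1.602×10⁻¹⁹ × 1.57×10⁻⁷ × 1.84×10³ = 9.26×10⁻²³ A²
I_n = √(9.26×10⁻²³) = 9.62×10⁻¹² A = 9.62 pA

9.62 pA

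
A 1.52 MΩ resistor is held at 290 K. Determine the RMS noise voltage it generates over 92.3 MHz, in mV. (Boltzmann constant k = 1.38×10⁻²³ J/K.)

1.50 mV

V_n = √(4kTRB)
4kTRB = 4 × 1.38×10⁻²³ × 290 × 1.52×10⁶ × 9.23×10⁷ = 2.25×10⁻⁶ V²
V_n = √(2.25×10⁻⁶) = 1.50×10⁻³ V = 1.50 mV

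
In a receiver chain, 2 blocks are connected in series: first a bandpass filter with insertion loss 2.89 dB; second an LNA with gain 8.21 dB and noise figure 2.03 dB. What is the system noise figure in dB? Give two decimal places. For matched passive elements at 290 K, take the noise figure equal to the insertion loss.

Convert to linear (a loss of L dB is a gain of −L dB): F_i = 10^(NF_i/10), G_i = 10^(G_i,dB/10)
  Stage 1: F_1 = 10^(2.89/10) = 1.945, G_1 = 10^(−2.89/10) = 0.5140
  Stage 2: F_2 = 10^(2.03/10) = 1.596, G_2 = 10^(8.21/10) = 6.622
Friis cascade:
  F = 1.945 + (1.596 − 1)/0.5140 = 3.105
NF = 10 log₁₀(3.105) = 4.92 dB

4.92 dB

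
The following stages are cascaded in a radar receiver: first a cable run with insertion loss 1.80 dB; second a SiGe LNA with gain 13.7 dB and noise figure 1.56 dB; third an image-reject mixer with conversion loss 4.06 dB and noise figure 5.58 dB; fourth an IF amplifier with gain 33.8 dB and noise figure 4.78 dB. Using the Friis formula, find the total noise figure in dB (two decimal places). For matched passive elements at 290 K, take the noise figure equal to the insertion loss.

Convert to linear (a loss of L dB is a gain of −L dB): F_i = 10^(NF_i/10), G_i = 10^(G_i,dB/10)
  Stage 1: F_1 = 10^(1.80/10) = 1.514, G_1 = 10^(−1.80/10) = 0.6607
  Stage 2: F_2 = 10^(1.56/10) = 1.432, G_2 = 10^(13.7/10) = 23.44
  Stage 3: F_3 = 10^(5.58/10) = 3.614, G_3 = 10^(−4.06/10) = 0.3926
  Stage 4: F_4 = 10^(4.78/10) = 3.006, G_4 = 10^(33.8/10) = 2399
Friis cascade:
  F = 1.514 + (1.432 − 1)/0.6607 + (3.614 − 1)/15.49 + (3.006 − 1)/6.081 = 2.666
NF = 10 log₁₀(2.666) = 4.26 dB

4.26 dB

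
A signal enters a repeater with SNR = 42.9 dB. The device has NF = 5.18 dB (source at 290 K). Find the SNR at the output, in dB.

By definition F = SNR_in/SNR_out, so in dB: SNR_out = SNR_in − NF
SNR_out = 42.9 − 5.18 = 37.72 dB

37.72 dB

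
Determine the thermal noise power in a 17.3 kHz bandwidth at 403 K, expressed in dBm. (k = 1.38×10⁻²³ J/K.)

P_n = kTB = 1.38×10⁻²³ × 403 × 1.73×10⁴ = 9.62×10⁻¹⁷ W
In dBm: 10 log₁₀(9.62×10⁻¹⁷ / 10⁻³) = −130.2 dBm

−130.2 dBm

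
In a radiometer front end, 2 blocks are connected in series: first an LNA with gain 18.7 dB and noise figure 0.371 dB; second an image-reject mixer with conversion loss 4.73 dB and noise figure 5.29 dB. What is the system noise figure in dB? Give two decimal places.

0.50 dB

Convert to linear (a loss of L dB is a gain of −L dB): F_i = 10^(NF_i/10), G_i = 10^(G_i,dB/10)
  Stage 1: F_1 = 10^(0.371/10) = 1.089, G_1 = 10^(18.7/10) = 74.13
  Stage 2: F_2 = 10^(5.29/10) = 3.381, G_2 = 10^(−4.73/10) = 0.3365
Friis cascade:
  F = 1.089 + (3.381 − 1)/74.13 = 1.121
NF = 10 log₁₀(1.121) = 0.50 dB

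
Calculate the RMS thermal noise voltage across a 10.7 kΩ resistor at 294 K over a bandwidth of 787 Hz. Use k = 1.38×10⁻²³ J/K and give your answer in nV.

V_n = √(4kTRB)
4kTRB = 4 × 1.38×10⁻²³ × 294 × 1.07×10⁴ × 7.87×10² = 1.37×10⁻¹³ V²
V_n = √(1.37×10⁻¹³) = 3.70×10⁻⁷ V = 370 nV

370 nV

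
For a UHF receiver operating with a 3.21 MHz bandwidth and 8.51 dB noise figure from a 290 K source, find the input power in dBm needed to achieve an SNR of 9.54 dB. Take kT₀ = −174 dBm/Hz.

−90.9 dBm

Sensitivity = −174 + 10 log₁₀(B) + NF + SNR_min
= −174 + 65.07 + 8.51 + 9.54
= −90.88 dBm → −90.9 dBm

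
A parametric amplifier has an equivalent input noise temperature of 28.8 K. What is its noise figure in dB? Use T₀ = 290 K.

F = 1 + T_e/T₀ = 1 + 28.8/290 = 1.09931
NF = 10 log₁₀(1.09931) = 0.411 dB

0.411 dB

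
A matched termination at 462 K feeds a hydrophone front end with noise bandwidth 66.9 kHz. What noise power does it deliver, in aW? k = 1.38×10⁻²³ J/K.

427 aW

P_n = kTB = 1.38×10⁻²³ × 462 × 6.69×10⁴ = 4.27×10⁻¹⁶ W = 427 aW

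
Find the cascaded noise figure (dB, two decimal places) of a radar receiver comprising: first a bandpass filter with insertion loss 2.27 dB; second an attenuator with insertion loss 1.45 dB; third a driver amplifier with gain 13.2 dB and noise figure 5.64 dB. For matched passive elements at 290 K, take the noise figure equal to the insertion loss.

Convert to linear (a loss of L dB is a gain of −L dB): F_i = 10^(NF_i/10), G_i = 10^(G_i,dB/10)
  Stage 1: F_1 = 10^(2.27/10) = 1.687, G_1 = 10^(−2.27/10) = 0.5929
  Stage 2: F_2 = 10^(1.45/10) = 1.396, G_2 = 10^(−1.45/10) = 0.7161
  Stage 3: F_3 = 10^(5.64/10) = 3.664, G_3 = 10^(13.2/10) = 20.89
Friis cascade:
  F = 1.687 + (1.396 − 1)/0.5929 + (3.664 − 1)/0.4246 = 8.630
NF = 10 log₁₀(8.630) = 9.36 dB

9.36 dB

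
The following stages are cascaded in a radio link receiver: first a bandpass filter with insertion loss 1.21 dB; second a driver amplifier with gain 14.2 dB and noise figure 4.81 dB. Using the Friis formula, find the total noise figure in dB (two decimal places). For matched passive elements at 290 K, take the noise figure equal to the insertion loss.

Convert to linear (a loss of L dB is a gain of −L dB): F_i = 10^(NF_i/10), G_i = 10^(G_i,dB/10)
  Stage 1: F_1 = 10^(1.21/10) = 1.321, G_1 = 10^(−1.21/10) = 0.7568
  Stage 2: F_2 = 10^(4.81/10) = 3.027, G_2 = 10^(14.2/10) = 26.30
Friis cascade:
  F = 1.321 + (3.027 − 1)/0.7568 = 3.999
NF = 10 log₁₀(3.999) = 6.02 dB

6.02 dB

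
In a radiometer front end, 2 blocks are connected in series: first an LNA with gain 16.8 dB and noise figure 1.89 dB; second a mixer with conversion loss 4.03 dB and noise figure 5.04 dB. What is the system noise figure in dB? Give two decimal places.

Convert to linear (a loss of L dB is a gain of −L dB): F_i = 10^(NF_i/10), G_i = 10^(G_i,dB/10)
  Stage 1: F_1 = 10^(1.89/10) = 1.545, G_1 = 10^(16.8/10) = 47.86
  Stage 2: F_2 = 10^(5.04/10) = 3.192, G_2 = 10^(−4.03/10) = 0.3954
Friis cascade:
  F = 1.545 + (3.192 − 1)/47.86 = 1.591
NF = 10 log₁₀(1.591) = 2.02 dB

2.02 dB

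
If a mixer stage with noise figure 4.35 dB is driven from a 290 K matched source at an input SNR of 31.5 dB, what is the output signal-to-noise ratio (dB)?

By definition F = SNR_in/SNR_out, so in dB: SNR_out = SNR_in − NF
SNR_out = 31.5 − 4.35 = 27.15 dB

27.15 dB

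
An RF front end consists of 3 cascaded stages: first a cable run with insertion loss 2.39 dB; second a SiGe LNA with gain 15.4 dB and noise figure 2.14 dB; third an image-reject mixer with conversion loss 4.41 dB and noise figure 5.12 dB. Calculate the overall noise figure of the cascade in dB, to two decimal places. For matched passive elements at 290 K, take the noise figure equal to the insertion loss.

4.70 dB

Convert to linear (a loss of L dB is a gain of −L dB): F_i = 10^(NF_i/10), G_i = 10^(G_i,dB/10)
  Stage 1: F_1 = 10^(2.39/10) = 1.734, G_1 = 10^(−2.39/10) = 0.5768
  Stage 2: F_2 = 10^(2.14/10) = 1.637, G_2 = 10^(15.4/10) = 34.67
  Stage 3: F_3 = 10^(5.12/10) = 3.251, G_3 = 10^(−4.41/10) = 0.3622
Friis cascade:
  F = 1.734 + (1.637 − 1)/0.5768 + (3.251 − 1)/20.00 = 2.950
NF = 10 log₁₀(2.950) = 4.70 dB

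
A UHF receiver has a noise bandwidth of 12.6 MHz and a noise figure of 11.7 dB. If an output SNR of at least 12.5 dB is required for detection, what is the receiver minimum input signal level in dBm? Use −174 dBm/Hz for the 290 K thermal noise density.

−78.8 dBm

Sensitivity = −174 + 10 log₁₀(B) + NF + SNR_min
= −174 + 71 + 11.7 + 12.5
= −78.8 dBm → −78.8 dBm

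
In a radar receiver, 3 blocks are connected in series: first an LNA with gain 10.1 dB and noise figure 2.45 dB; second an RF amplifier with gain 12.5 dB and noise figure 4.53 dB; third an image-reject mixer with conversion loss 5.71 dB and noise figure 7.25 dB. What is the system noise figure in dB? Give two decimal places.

2.93 dB

Convert to linear (a loss of L dB is a gain of −L dB): F_i = 10^(NF_i/10), G_i = 10^(G_i,dB/10)
  Stage 1: F_1 = 10^(2.45/10) = 1.758, G_1 = 10^(10.1/10) = 10.23
  Stage 2: F_2 = 10^(4.53/10) = 2.838, G_2 = 10^(12.5/10) = 17.78
  Stage 3: F_3 = 10^(7.25/10) = 5.309, G_3 = 10^(−5.71/10) = 0.2685
Friis cascade:
  F = 1.758 + (2.838 − 1)/10.23 + (5.309 − 1)/182.0 = 1.961
NF = 10 log₁₀(1.961) = 2.93 dB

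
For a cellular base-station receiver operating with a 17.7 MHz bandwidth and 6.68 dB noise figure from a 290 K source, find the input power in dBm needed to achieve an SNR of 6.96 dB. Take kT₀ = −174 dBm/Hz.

−87.9 dBm

Sensitivity = −174 + 10 log₁₀(B) + NF + SNR_min
= −174 + 72.48 + 6.68 + 6.96
= −87.88 dBm → −87.9 dBm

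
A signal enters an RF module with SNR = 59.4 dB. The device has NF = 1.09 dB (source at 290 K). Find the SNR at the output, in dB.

By definition F = SNR_in/SNR_out, so in dB: SNR_out = SNR_in − NF
SNR_out = 59.4 − 1.09 = 58.31 dB

58.31 dB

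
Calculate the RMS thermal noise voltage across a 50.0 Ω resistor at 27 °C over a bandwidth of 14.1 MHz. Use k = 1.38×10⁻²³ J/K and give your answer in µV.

3.42 µV

T = 27 °C + 273.15 = 300.15 K
V_n = √(4kTRB)
4kTRB = 4 × 1.38×10⁻²³ × 300.15 × 5.00×10¹ × 1.41×10⁷ = 1.17×10⁻¹¹ V²
V_n = √(1.17×10⁻¹¹) = 3.42×10⁻⁶ V = 3.42 µV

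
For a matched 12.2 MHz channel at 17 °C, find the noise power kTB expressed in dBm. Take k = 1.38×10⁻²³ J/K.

−103.1 dBm

T = 17 °C + 273.15 = 290.15 K
P_n = kTB = 1.38×10⁻²³ × 290.15 × 1.22×10⁷ = 4.88×10⁻¹⁴ W
In dBm: 10 log₁₀(4.88×10⁻¹⁴ / 10⁻³) = −103.1 dBm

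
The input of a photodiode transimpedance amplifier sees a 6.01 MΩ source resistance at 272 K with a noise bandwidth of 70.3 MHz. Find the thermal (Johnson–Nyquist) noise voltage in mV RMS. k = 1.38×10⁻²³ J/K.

2.52 mV

V_n = √(4kTRB)
4kTRB = 4 × 1.38×10⁻²³ × 272 × 6.01×10⁶ × 7.03×10⁷ = 6.34×10⁻⁶ V²
V_n = √(6.34×10⁻⁶) = 2.52×10⁻³ V = 2.52 mV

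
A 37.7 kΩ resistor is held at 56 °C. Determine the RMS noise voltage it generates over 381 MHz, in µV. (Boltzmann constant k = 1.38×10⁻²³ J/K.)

T = 56 °C + 273.15 = 329.15 K
V_n = √(4kTRB)
4kTRB = 4 × 1.38×10⁻²³ × 329.15 × 3.77×10⁴ × 3.81×10⁸ = 2.61×10⁻⁷ V²
V_n = √(2.61×10⁻⁷) = 5.11×10⁻⁴ V = 511 µV

511 µV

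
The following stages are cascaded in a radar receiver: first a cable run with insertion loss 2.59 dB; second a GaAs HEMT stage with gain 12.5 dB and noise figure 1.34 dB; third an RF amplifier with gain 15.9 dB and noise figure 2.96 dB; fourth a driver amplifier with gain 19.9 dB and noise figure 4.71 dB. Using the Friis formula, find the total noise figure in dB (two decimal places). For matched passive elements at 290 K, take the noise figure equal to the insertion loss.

4.11 dB

Convert to linear (a loss of L dB is a gain of −L dB): F_i = 10^(NF_i/10), G_i = 10^(G_i,dB/10)
  Stage 1: F_1 = 10^(2.59/10) = 1.816, G_1 = 10^(−2.59/10) = 0.5508
  Stage 2: F_2 = 10^(1.34/10) = 1.361, G_2 = 10^(12.5/10) = 17.78
  Stage 3: F_3 = 10^(2.96/10) = 1.977, G_3 = 10^(15.9/10) = 38.90
  Stage 4: F_4 = 10^(4.71/10) = 2.958, G_4 = 10^(19.9/10) = 97.72
Friis cascade:
  F = 1.816 + (1.361 − 1)/0.5508 + (1.977 − 1)/9.795 + (2.958 − 1)/381.1 = 2.577
NF = 10 log₁₀(2.577) = 4.11 dB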